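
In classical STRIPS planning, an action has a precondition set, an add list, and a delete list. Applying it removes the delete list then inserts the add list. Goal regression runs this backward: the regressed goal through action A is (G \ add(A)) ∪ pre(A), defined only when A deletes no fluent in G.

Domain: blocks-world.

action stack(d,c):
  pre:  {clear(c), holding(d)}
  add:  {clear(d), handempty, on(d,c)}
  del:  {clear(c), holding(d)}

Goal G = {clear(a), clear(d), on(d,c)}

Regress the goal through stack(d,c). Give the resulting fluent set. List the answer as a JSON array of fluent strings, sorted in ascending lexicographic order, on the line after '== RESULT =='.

Compute (G \ add) ∪ pre:
  G ∩ del = {}  (empty — regression defined)
  G \ add = {clear(a), clear(d), on(d,c)} \ {clear(d), handempty, on(d,c)} = {clear(a)}
  ∪ pre   = {clear(a)} ∪ {clear(c), holding(d)}
          = {clear(a), clear(c), holding(d)}

== RESULT ==
["clear(a)", "clear(c)", "holding(d)"]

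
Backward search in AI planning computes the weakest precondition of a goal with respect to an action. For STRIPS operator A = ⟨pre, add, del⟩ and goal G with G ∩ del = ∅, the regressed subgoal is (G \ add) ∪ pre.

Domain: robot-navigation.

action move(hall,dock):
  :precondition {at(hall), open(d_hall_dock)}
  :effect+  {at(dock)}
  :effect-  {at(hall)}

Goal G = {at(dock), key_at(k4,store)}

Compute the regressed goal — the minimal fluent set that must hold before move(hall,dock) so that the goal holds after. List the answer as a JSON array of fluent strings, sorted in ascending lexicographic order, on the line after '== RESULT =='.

Compute (G \ add) ∪ pre:
  G ∩ del = {}  (empty — regression defined)
  G \ add = {at(dock), key_at(k4,store)} \ {at(dock)} = {key_at(k4,store)}
  ∪ pre   = {key_at(k4,store)} ∪ {at(hall), open(d_hall_dock)}
          = {at(hall), key_at(k4,store), open(d_hall_dock)}

== RESULT ==
["at(hall)", "key_at(k4,store)", "open(d_hall_dock)"]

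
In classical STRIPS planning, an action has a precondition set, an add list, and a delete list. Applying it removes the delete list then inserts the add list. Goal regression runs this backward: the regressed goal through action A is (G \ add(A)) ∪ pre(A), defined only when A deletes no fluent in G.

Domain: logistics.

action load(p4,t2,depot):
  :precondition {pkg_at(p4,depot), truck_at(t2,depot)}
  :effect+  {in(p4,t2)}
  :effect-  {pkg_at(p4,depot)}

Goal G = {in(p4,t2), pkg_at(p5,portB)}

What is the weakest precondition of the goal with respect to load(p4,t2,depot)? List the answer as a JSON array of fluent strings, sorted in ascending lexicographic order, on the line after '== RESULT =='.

Compute (G \ add) ∪ pre:
  G ∩ del = {}  (empty — regression defined)
  G \ add = {in(p4,t2), pkg_at(p5,portB)} \ {in(p4,t2)} = {pkg_at(p5,portB)}
  ∪ pre   = {pkg_at(p5,portB)} ∪ {pkg_at(p4,depot), truck_at(t2,depot)}
          = {pkg_at(p4,depot), pkg_at(p5,portB), truck_at(t2,depot)}

== RESULT ==
["pkg_at(p4,depot)", "pkg_at(p5,portB)", "truck_at(t2,depot)"]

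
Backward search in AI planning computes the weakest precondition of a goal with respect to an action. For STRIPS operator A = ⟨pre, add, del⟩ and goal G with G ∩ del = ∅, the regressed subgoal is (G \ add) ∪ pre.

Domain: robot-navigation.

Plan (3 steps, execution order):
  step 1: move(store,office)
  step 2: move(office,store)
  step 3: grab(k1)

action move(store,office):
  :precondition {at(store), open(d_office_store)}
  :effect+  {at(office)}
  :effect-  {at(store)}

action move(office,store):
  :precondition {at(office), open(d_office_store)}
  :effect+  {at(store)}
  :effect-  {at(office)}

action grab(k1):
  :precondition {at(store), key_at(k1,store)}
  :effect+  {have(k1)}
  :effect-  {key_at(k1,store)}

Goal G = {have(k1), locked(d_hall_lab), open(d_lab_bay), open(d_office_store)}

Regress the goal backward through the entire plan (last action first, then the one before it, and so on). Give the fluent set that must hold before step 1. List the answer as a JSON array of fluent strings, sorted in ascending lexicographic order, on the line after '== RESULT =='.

Regress step by step:
  through step 3 (grab(k1)): drop {have(k1)}, keep {locked(d_hall_lab), open(d_lab_bay), open(d_office_store)}, require {at(store), key_at(k1,store)}
    → {at(store), key_at(k1,store), locked(d_hall_lab), open(d_lab_bay), open(d_office_store)}
  through step 2 (move(office,store)): drop {at(store)}, keep {key_at(k1,store), locked(d_hall_lab), open(d_lab_bay), open(d_office_store)}, require {at(office), open(d_office_store)}
    → {at(office), key_at(k1,store), locked(d_hall_lab), open(d_lab_bay), open(d_office_store)}
  through step 1 (move(store,office)): drop {at(office)}, keep {key_at(k1,store), locked(d_hall_lab), open(d_lab_bay), open(d_office_store)}, require {at(store), open(d_office_store)}
    → {at(store), key_at(k1,store), locked(d_hall_lab), open(d_lab_bay), open(d_office_store)}

== RESULT ==
["at(store)", "key_at(k1,store)", "locked(d_hall_lab)", "open(d_lab_bay)", "open(d_office_store)"]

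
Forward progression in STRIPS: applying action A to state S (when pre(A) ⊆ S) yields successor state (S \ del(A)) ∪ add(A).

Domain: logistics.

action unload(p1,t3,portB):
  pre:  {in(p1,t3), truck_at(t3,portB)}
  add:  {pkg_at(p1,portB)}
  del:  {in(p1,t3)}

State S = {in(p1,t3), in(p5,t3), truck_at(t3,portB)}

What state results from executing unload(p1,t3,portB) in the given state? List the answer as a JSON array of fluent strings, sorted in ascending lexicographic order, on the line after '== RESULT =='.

Compute (S \ del) ∪ add:
  pre ⊆ S: {in(p1,t3), truck_at(t3,portB)} ⊆ S  — applicable
  S \ del = {in(p5,t3), truck_at(t3,portB)}
  ∪ add   = {in(p5,t3), pkg_at(p1,portB), truck_at(t3,portB)}

== RESULT ==
["in(p5,t3)", "pkg_at(p1,portB)", "truck_at(t3,portB)"]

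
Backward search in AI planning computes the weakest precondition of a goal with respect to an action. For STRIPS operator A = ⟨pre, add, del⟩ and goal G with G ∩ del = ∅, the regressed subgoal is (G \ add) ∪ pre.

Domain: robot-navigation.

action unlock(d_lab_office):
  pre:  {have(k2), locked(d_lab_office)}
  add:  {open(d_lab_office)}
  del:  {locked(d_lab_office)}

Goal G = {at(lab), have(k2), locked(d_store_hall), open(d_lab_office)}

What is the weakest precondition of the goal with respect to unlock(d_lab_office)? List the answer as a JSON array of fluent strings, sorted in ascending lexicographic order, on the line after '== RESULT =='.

Regress:
  G ∩ del = {}  (empty — regression defined)
  G \ add = {at(lab), have(k2), locked(d_store_hall), open(d_lab_office)} \ {open(d_lab_office)} = {at(lab), have(k2), locked(d_store_hall)}
  ∪ pre   = {at(lab), have(k2), locked(d_store_hall)} ∪ {have(k2), locked(d_lab_office)}
          = {at(lab), have(k2), locked(d_lab_office), locked(d_store_hall)}

== RESULT ==
["at(lab)", "have(k2)", "locked(d_lab_office)", "locked(d_store_hall)"]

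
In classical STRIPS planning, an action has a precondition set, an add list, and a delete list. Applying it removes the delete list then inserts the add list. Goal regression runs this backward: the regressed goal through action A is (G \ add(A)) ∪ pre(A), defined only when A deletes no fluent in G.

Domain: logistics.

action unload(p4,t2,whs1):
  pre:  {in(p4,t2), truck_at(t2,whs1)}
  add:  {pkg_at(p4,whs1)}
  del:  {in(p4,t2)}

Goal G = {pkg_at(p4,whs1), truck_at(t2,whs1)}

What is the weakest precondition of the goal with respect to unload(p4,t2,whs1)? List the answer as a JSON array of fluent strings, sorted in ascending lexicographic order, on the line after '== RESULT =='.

Compute (G \ add) ∪ pre:
  G ∩ del = {}  (empty — regression defined)
  G \ add = {pkg_at(p4,whs1), truck_at(t2,whs1)} \ {pkg_at(p4,whs1)} = {truck_at(t2,whs1)}
  ∪ pre   = {truck_at(t2,whs1)} ∪ {in(p4,t2), truck_at(t2,whs1)}
          = {in(p4,t2), truck_at(t2,whs1)}

== RESULT ==
["in(p4,t2)", "truck_at(t2,whs1)"]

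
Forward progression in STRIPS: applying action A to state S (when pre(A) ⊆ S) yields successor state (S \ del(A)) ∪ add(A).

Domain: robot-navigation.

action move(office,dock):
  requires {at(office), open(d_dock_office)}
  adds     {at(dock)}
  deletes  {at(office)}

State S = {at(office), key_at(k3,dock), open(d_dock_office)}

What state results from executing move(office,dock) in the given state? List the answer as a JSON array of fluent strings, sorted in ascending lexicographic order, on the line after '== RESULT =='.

Compute (S \ del) ∪ add:
  pre ⊆ S: {at(office), open(d_dock_office)} ⊆ S  — applicable
  S \ del = {key_at(k3,dock), open(d_dock_office)}
  ∪ add   = {at(dock), key_at(k3,dock), open(d_dock_office)}

== RESULT ==
["at(dock)", "key_at(k3,dock)", "open(d_dock_office)"]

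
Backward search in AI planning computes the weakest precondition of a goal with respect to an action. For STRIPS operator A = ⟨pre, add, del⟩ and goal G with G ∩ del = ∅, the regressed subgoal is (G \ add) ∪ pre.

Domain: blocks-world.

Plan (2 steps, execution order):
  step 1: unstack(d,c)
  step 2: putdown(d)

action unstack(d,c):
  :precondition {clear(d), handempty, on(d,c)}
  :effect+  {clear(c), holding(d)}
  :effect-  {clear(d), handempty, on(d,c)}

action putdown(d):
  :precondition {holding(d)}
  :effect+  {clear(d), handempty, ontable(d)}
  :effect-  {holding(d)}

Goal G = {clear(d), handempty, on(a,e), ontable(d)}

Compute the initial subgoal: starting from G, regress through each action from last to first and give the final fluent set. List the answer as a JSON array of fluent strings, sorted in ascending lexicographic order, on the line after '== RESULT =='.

Work backward from the goal:
  through step 2 (putdown(d)): drop {clear(d), handempty, ontable(d)}, keep {on(a,e)}, require {holding(d)}
    → {holding(d), on(a,e)}
  through step 1 (unstack(d,c)): drop {holding(d)}, keep {on(a,e)}, require {clear(d), handempty, on(d,c)}
    → {clear(d), handempty, on(a,e), on(d,c)}

== RESULT ==
["clear(d)", "handempty", "on(a,e)", "on(d,c)"]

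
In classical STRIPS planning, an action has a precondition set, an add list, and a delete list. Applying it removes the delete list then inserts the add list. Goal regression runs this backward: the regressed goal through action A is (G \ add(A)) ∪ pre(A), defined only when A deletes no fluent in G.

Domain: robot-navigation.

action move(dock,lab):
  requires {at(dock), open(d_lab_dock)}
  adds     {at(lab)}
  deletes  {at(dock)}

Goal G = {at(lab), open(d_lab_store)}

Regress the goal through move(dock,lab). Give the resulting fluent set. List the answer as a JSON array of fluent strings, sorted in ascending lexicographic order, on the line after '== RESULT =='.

Regress:
  G ∩ del = {}  (empty — regression defined)
  G \ add = {at(lab), open(d_lab_store)} \ {at(lab)} = {open(d_lab_store)}
  ∪ pre   = {open(d_lab_store)} ∪ {at(dock), open(d_lab_dock)}
          = {at(dock), open(d_lab_dock), open(d_lab_store)}

== RESULT ==
["at(dock)", "open(d_lab_dock)", "open(d_lab_store)"]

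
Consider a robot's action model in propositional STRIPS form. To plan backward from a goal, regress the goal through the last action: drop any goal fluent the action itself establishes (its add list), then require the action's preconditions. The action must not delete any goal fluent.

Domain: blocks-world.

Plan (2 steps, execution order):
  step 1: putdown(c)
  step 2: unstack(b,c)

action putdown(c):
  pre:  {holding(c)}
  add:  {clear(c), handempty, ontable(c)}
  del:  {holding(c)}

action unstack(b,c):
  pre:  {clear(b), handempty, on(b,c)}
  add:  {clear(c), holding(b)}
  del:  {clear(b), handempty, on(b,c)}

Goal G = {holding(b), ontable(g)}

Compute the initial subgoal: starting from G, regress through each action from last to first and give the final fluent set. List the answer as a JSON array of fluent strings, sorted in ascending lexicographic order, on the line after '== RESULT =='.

Regress step by step:
  through step 2 (unstack(b,c)): drop {holding(b)}, keep {ontable(g)}, require {clear(b), handempty, on(b,c)}
    → {clear(b), handempty, on(b,c), ontable(g)}
  through step 1 (putdown(c)): drop {handempty}, keep {clear(b), on(b,c), ontable(g)}, require {holding(c)}
    → {clear(b), holding(c), on(b,c), ontable(g)}

== RESULT ==
["clear(b)", "holding(c)", "on(b,c)", "ontable(g)"]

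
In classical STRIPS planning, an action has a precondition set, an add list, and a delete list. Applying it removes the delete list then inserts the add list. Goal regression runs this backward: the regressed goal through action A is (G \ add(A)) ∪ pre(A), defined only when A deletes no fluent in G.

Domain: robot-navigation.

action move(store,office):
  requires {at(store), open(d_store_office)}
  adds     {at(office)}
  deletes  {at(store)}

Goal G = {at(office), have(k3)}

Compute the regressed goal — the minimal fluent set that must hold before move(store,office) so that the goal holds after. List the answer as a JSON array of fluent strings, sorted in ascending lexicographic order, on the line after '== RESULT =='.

Compute (G \ add) ∪ pre:
  G ∩ del = {}  (empty — regression defined)
  G \ add = {at(office), have(k3)} \ {at(office)} = {have(k3)}
  ∪ pre   = {have(k3)} ∪ {at(store), open(d_store_office)}
          = {at(store), have(k3), open(d_store_office)}

== RESULT ==
["at(store)", "have(k3)", "open(d_store_office)"]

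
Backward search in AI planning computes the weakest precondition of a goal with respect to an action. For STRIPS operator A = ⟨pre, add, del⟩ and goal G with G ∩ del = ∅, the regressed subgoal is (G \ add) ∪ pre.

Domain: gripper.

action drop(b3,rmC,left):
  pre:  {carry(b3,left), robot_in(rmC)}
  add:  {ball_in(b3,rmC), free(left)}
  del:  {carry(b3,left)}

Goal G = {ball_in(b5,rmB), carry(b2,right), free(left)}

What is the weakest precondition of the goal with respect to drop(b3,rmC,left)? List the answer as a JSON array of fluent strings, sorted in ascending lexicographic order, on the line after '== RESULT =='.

Compute (G \ add) ∪ pre:
  G ∩ del = {}  (empty — regression defined)
  G \ add = {ball_in(b5,rmB), carry(b2,right), free(left)} \ {ball_in(b3,rmC), free(left)} = {ball_in(b5,rmB), carry(b2,right)}
  ∪ pre   = {ball_in(b5,rmB), carry(b2,right)} ∪ {carry(b3,left), robot_in(rmC)}
          = {ball_in(b5,rmB), carry(b2,right), carry(b3,left), robot_in(rmC)}

== RESULT ==
["ball_in(b5,rmB)", "carry(b2,right)", "carry(b3,left)", "robot_in(rmC)"]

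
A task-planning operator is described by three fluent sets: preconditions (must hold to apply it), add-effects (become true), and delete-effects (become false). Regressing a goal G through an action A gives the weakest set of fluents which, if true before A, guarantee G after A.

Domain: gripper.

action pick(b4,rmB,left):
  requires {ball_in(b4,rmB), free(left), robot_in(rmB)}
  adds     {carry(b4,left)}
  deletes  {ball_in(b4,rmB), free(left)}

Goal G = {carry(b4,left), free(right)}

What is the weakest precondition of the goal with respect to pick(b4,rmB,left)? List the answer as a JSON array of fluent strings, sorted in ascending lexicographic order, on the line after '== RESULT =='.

Regress:
  G ∩ del = {}  (empty — regression defined)
  G \ add = {carry(b4,left), free(right)} \ {carry(b4,left)} = {free(right)}
  ∪ pre   = {free(right)} ∪ {ball_in(b4,rmB), free(left), robot_in(rmB)}
          = {ball_in(b4,rmB), free(left), free(right), robot_in(rmB)}

== RESULT ==
["ball_in(b4,rmB)", "free(left)", "free(right)", "robot_in(rmB)"]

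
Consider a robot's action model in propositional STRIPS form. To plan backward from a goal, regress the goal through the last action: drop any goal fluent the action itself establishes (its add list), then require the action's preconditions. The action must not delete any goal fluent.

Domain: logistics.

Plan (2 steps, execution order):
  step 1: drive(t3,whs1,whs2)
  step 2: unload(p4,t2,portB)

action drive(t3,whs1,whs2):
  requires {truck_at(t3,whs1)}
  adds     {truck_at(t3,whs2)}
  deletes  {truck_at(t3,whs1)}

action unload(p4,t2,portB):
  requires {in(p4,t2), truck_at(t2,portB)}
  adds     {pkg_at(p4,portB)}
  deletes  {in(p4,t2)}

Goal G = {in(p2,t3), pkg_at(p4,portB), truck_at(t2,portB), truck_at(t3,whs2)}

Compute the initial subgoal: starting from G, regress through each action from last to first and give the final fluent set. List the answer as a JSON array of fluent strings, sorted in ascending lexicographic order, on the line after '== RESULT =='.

Work backward from the goal:
  through step 2 (unload(p4,t2,portB)): drop {pkg_at(p4,portB)}, keep {in(p2,t3), truck_at(t2,portB), truck_at(t3,whs2)}, require {in(p4,t2), truck_at(t2,portB)}
    → {in(p2,t3), in(p4,t2), truck_at(t2,portB), truck_at(t3,whs2)}
  through step 1 (drive(t3,whs1,whs2)): drop {truck_at(t3,whs2)}, keep {in(p2,t3), in(p4,t2), truck_at(t2,portB)}, require {truck_at(t3,whs1)}
    → {in(p2,t3), in(p4,t2), truck_at(t2,portB), truck_at(t3,whs1)}

== RESULT ==
["in(p2,t3)", "in(p4,t2)", "truck_at(t2,portB)", "truck_at(t3,whs1)"]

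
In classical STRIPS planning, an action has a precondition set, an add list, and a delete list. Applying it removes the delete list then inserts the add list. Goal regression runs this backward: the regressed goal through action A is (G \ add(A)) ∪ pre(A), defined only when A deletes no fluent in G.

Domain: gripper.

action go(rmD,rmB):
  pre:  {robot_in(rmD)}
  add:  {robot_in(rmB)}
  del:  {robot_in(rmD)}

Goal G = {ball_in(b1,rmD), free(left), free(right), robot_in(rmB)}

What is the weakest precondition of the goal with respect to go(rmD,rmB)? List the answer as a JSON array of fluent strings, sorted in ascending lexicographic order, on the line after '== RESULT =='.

Compute (G \ add) ∪ pre:
  G ∩ del = {}  (empty — regression defined)
  G \ add = {ball_in(b1,rmD), free(left), free(right), robot_in(rmB)} \ {robot_in(rmB)} = {ball_in(b1,rmD), free(left), free(right)}
  ∪ pre   = {ball_in(b1,rmD), free(left), free(right)} ∪ {robot_in(rmD)}
          = {ball_in(b1,rmD), free(left), free(right), robot_in(rmD)}

== RESULT ==
["ball_in(b1,rmD)", "free(left)", "free(right)", "robot_in(rmD)"]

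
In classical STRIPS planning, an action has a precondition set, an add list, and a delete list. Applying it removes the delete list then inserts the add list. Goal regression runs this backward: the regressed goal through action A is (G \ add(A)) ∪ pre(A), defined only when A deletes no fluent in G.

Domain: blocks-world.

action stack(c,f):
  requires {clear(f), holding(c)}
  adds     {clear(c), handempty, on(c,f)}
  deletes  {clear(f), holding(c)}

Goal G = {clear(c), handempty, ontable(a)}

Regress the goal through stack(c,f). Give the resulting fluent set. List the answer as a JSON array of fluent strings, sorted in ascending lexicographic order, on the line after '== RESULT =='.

Compute (G \ add) ∪ pre:
  G ∩ del = {}  (empty — regression defined)
  G \ add = {clear(c), handempty, ontable(a)} \ {clear(c), handempty, on(c,f)} = {ontable(a)}
  ∪ pre   = {ontable(a)} ∪ {clear(f), holding(c)}
          = {clear(f), holding(c), ontable(a)}

== RESULT ==
["clear(f)", "holding(c)", "ontable(a)"]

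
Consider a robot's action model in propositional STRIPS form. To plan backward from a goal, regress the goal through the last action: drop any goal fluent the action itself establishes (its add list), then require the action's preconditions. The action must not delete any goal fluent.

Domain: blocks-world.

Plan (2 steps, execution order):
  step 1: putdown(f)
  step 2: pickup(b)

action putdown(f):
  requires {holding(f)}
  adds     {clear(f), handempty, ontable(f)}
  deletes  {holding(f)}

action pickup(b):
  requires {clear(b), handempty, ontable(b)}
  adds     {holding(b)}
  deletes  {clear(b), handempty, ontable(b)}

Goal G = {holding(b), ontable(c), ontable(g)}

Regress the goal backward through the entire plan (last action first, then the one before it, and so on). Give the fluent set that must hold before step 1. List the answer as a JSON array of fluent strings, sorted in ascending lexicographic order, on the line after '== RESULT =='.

Work backward from the goal:
  through step 2 (pickup(b)): drop {holding(b)}, keep {ontable(c), ontable(g)}, require {clear(b), handempty, ontable(b)}
    → {clear(b), handempty, ontable(b), ontable(c), ontable(g)}
  through step 1 (putdown(f)): drop {handempty}, keep {clear(b), ontable(b), ontable(c), ontable(g)}, require {holding(f)}
    → {clear(b), holding(f), ontable(b), ontable(c), ontable(g)}

== RESULT ==
["clear(b)", "holding(f)", "ontable(b)", "ontable(c)", "ontable(g)"]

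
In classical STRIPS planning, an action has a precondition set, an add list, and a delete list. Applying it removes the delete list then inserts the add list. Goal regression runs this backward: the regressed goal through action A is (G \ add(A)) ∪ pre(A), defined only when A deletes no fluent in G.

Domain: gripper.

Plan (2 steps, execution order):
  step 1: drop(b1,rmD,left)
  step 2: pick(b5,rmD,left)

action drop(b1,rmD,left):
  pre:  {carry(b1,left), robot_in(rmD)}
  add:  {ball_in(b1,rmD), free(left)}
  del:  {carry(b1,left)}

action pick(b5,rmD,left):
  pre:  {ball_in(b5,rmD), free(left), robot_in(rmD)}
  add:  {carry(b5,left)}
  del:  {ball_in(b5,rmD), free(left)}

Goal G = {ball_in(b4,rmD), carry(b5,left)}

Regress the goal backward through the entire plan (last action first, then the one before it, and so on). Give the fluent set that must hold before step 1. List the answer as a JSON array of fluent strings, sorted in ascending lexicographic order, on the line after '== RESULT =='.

Regress step by step:
  through step 2 (pick(b5,rmD,left)): drop {carry(b5,left)}, keep {ball_in(b4,rmD)}, require {ball_in(b5,rmD), free(left), robot_in(rmD)}
    → {ball_in(b4,rmD), ball_in(b5,rmD), free(left), robot_in(rmD)}
  through step 1 (drop(b1,rmD,left)): drop {free(left)}, keep {ball_in(b4,rmD), ball_in(b5,rmD), robot_in(rmD)}, require {carry(b1,left), robot_in(rmD)}
    → {ball_in(b4,rmD), ball_in(b5,rmD), carry(b1,left), robot_in(rmD)}

== RESULT ==
["ball_in(b4,rmD)", "ball_in(b5,rmD)", "carry(b1,left)", "robot_in(rmD)"]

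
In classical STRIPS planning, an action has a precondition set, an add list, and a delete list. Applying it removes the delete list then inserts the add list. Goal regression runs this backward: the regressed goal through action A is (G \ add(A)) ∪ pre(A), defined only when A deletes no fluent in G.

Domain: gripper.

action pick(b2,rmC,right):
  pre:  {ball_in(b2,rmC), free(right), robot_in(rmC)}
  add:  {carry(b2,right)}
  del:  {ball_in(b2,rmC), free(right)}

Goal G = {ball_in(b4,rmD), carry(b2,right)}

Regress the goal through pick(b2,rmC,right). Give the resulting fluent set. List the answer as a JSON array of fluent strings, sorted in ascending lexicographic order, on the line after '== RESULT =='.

Regress:
  G ∩ del = {}  (empty — regression defined)
  G \ add = {ball_in(b4,rmD), carry(b2,right)} \ {carry(b2,right)} = {ball_in(b4,rmD)}
  ∪ pre   = {ball_in(b4,rmD)} ∪ {ball_in(b2,rmC), free(right), robot_in(rmC)}
          = {ball_in(b2,rmC), ball_in(b4,rmD), free(right), robot_in(rmC)}

== RESULT ==
["ball_in(b2,rmC)", "ball_in(b4,rmD)", "free(right)", "robot_in(rmC)"]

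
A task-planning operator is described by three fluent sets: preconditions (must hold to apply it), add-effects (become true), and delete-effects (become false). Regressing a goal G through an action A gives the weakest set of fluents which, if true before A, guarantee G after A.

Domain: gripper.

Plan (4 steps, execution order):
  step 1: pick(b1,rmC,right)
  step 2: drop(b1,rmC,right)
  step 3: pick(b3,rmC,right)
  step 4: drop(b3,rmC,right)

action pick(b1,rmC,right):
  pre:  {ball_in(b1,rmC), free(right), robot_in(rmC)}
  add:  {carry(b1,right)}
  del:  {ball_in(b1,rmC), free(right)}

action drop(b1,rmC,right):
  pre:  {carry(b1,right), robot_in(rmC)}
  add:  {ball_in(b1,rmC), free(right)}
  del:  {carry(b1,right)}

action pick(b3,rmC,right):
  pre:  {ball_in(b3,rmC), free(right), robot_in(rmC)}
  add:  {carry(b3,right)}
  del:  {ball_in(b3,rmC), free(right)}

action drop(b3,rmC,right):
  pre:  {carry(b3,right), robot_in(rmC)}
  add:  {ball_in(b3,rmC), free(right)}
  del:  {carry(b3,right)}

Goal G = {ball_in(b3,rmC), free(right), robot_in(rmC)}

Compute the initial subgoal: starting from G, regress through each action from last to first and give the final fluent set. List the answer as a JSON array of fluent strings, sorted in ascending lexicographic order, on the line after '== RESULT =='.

Work backward from the goal:
  through step 4 (drop(b3,rmC,right)): drop {ball_in(b3,rmC), free(right)}, keep {robot_in(rmC)}, require {carry(b3,right), robot_in(rmC)}
    → {carry(b3,right), robot_in(rmC)}
  through step 3 (pick(b3,rmC,right)): drop {carry(b3,right)}, keep {robot_in(rmC)}, require {ball_in(b3,rmC), free(right), robot_in(rmC)}
    → {ball_in(b3,rmC), free(right), robot_in(rmC)}
  through step 2 (drop(b1,rmC,right)): drop {free(right)}, keep {ball_in(b3,rmC), robot_in(rmC)}, require {carry(b1,right), robot_in(rmC)}
    → {ball_in(b3,rmC), carry(b1,right), robot_in(rmC)}
  through step 1 (pick(b1,rmC,right)): drop {carry(b1,right)}, keep {ball_in(b3,rmC), robot_in(rmC)}, require {ball_in(b1,rmC), free(right), robot_in(rmC)}
    → {ball_in(b1,rmC), ball_in(b3,rmC), free(right), robot_in(rmC)}

== RESULT ==
["ball_in(b1,rmC)", "ball_in(b3,rmC)", "free(right)", "robot_in(rmC)"]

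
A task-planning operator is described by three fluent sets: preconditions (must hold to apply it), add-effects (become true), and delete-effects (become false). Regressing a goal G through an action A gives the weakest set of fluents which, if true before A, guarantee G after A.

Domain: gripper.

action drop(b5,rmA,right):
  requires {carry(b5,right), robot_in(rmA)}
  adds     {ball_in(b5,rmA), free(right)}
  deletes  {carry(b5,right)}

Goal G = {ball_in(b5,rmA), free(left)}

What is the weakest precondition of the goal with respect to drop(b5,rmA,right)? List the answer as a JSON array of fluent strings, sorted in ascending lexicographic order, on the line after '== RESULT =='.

Regress:
  G ∩ del = {}  (empty — regression defined)
  G \ add = {ball_in(b5,rmA), free(left)} \ {ball_in(b5,rmA), free(right)} = {free(left)}
  ∪ pre   = {free(left)} ∪ {carry(b5,right), robot_in(rmA)}
          = {carry(b5,right), free(left), robot_in(rmA)}

== RESULT ==
["carry(b5,right)", "free(left)", "robot_in(rmA)"]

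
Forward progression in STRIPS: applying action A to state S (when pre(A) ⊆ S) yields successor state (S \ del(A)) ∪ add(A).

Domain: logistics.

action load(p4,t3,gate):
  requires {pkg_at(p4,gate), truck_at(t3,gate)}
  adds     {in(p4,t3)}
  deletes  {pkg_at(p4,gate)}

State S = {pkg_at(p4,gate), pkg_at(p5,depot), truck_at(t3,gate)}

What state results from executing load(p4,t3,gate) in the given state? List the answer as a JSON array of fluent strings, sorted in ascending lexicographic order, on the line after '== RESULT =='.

Progress:
  pre ⊆ S: {pkg_at(p4,gate), truck_at(t3,gate)} ⊆ S  — applicable
  S \ del = {pkg_at(p5,depot), truck_at(t3,gate)}
  ∪ add   = {in(p4,t3), pkg_at(p5,depot), truck_at(t3,gate)}

== RESULT ==
["in(p4,t3)", "pkg_at(p5,depot)", "truck_at(t3,gate)"]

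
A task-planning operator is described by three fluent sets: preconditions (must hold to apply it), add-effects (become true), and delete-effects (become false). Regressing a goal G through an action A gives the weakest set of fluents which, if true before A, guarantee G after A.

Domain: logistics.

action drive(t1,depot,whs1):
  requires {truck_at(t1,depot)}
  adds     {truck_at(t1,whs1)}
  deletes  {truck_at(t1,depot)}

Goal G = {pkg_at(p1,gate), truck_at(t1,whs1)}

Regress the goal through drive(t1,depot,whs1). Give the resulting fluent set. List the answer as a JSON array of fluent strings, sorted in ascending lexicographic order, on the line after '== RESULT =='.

Regress:
  G ∩ del = {}  (empty — regression defined)
  G \ add = {pkg_at(p1,gate), truck_at(t1,whs1)} \ {truck_at(t1,whs1)} = {pkg_at(p1,gate)}
  ∪ pre   = {pkg_at(p1,gate)} ∪ {truck_at(t1,depot)}
          = {pkg_at(p1,gate), truck_at(t1,depot)}

== RESULT ==
["pkg_at(p1,gate)", "truck_at(t1,depot)"]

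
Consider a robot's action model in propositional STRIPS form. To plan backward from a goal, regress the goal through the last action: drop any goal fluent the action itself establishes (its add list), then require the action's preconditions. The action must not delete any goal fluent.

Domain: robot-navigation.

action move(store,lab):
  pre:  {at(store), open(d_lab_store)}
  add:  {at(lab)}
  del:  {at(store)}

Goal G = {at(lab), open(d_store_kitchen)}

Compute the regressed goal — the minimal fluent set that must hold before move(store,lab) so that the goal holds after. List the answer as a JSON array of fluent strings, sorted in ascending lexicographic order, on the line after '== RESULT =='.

Regress:
  G ∩ del = {}  (empty — regression defined)
  G \ add = {at(lab), open(d_store_kitchen)} \ {at(lab)} = {open(d_store_kitchen)}
  ∪ pre   = {open(d_store_kitchen)} ∪ {at(store), open(d_lab_store)}
          = {at(store), open(d_lab_store), open(d_store_kitchen)}

== RESULT ==
["at(store)", "open(d_lab_store)", "open(d_store_kitchen)"]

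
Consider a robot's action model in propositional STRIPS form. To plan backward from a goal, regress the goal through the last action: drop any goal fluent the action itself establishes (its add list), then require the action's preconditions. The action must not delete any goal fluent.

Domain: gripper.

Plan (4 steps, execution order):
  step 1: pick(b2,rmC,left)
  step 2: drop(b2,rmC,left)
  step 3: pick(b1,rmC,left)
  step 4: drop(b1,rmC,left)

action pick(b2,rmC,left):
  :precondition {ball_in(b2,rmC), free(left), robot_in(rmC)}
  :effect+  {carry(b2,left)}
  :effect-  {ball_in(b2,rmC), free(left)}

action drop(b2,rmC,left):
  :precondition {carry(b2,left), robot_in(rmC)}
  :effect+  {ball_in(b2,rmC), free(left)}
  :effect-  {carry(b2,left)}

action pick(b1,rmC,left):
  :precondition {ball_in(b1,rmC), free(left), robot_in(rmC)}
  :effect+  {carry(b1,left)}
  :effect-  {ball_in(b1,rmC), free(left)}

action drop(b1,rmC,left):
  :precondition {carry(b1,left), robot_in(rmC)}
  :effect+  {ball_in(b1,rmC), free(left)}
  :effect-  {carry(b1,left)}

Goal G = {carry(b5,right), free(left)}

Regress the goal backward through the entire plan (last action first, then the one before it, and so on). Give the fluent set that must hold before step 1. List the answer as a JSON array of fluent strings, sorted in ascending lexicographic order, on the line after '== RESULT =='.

Regress step by step:
  through step 4 (drop(b1,rmC,left)): drop {free(left)}, keep {carry(b5,right)}, require {carry(b1,left), robot_in(rmC)}
    → {carry(b1,left), carry(b5,right), robot_in(rmC)}
  through step 3 (pick(b1,rmC,left)): drop {carry(b1,left)}, keep {carry(b5,right), robot_in(rmC)}, require {ball_in(b1,rmC), free(left), robot_in(rmC)}
    → {ball_in(b1,rmC), carry(b5,right), free(left), robot_in(rmC)}
  through step 2 (drop(b2,rmC,left)): drop {free(left)}, keep {ball_in(b1,rmC), carry(b5,right), robot_in(rmC)}, require {carry(b2,left), robot_in(rmC)}
    → {ball_in(b1,rmC), carry(b2,left), carry(b5,right), robot_in(rmC)}
  through step 1 (pick(b2,rmC,left)): drop {carry(b2,left)}, keep {ball_in(b1,rmC), carry(b5,right), robot_in(rmC)}, require {ball_in(b2,rmC), free(left), robot_in(rmC)}
    → {ball_in(b1,rmC), ball_in(b2,rmC), carry(b5,right), free(left), robot_in(rmC)}

== RESULT ==
["ball_in(b1,rmC)", "ball_in(b2,rmC)", "carry(b5,right)", "free(left)", "robot_in(rmC)"]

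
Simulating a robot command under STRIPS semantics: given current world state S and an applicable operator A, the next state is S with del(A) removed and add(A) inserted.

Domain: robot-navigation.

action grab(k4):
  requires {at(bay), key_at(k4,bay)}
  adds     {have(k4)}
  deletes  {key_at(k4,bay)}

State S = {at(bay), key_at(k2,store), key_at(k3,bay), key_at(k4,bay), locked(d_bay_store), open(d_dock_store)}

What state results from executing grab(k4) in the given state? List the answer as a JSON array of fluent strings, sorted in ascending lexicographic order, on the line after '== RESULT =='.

Progress:
  pre ⊆ S: {at(bay), key_at(k4,bay)} ⊆ S  — applicable
  S \ del = {at(bay), key_at(k2,store), key_at(k3,bay), locked(d_bay_store), open(d_dock_store)}
  ∪ add   = {at(bay), have(k4), key_at(k2,store), key_at(k3,bay), locked(d_bay_store), open(d_dock_store)}

== RESULT ==
["at(bay)", "have(k4)", "key_at(k2,store)", "key_at(k3,bay)", "locked(d_bay_store)", "open(d_dock_store)"]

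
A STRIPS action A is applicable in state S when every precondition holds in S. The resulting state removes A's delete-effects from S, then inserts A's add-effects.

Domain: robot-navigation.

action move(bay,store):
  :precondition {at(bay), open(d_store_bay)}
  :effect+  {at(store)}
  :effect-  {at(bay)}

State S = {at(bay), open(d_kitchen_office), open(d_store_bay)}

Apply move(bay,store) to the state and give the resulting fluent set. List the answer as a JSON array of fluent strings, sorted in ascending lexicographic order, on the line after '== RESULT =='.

Progress:
  pre ⊆ S: {at(bay), open(d_store_bay)} ⊆ S  — applicable
  S \ del = {open(d_kitchen_office), open(d_store_bay)}
  ∪ add   = {at(store), open(d_kitchen_office), open(d_store_bay)}

== RESULT ==
["at(store)", "open(d_kitchen_office)", "open(d_store_bay)"]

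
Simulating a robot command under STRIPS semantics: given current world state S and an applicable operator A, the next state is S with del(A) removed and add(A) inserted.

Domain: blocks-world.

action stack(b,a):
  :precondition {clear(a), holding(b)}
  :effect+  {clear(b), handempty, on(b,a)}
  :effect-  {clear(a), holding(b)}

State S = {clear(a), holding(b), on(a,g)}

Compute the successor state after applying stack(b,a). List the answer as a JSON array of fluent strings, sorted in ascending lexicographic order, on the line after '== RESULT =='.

Compute (S \ del) ∪ add:
  pre ⊆ S: {clear(a), holding(b)} ⊆ S  — applicable
  S \ del = {on(a,g)}
  ∪ add   = {clear(b), handempty, on(a,g), on(b,a)}

== RESULT ==
["clear(b)", "handempty", "on(a,g)", "on(b,a)"]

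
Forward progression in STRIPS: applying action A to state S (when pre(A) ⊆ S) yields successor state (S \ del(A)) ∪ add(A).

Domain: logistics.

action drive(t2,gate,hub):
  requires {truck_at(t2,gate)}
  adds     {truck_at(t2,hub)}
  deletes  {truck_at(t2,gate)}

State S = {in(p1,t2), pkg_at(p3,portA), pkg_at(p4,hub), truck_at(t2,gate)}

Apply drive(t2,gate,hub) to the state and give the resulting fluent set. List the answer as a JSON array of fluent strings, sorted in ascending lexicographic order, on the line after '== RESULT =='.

Compute (S \ del) ∪ add:
  pre ⊆ S: {truck_at(t2,gate)} ⊆ S  — applicable
  S \ del = {in(p1,t2), pkg_at(p3,portA), pkg_at(p4,hub)}
  ∪ add   = {in(p1,t2), pkg_at(p3,portA), pkg_at(p4,hub), truck_at(t2,hub)}

== RESULT ==
["in(p1,t2)", "pkg_at(p3,portA)", "pkg_at(p4,hub)", "truck_at(t2,hub)"]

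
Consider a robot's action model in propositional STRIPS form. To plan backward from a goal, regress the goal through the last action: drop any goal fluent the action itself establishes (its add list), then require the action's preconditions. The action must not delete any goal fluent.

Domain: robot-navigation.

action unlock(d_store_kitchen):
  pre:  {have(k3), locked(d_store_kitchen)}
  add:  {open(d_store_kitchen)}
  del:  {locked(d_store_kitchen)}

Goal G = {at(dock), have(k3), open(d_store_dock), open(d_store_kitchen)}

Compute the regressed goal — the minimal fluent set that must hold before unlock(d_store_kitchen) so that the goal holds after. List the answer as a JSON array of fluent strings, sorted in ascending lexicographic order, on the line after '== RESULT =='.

Regress:
  G ∩ del = {}  (empty — regression defined)
  G \ add = {at(dock), have(k3), open(d_store_dock), open(d_store_kitchen)} \ {open(d_store_kitchen)} = {at(dock), have(k3), open(d_store_dock)}
  ∪ pre   = {at(dock), have(k3), open(d_store_dock)} ∪ {have(k3), locked(d_store_kitchen)}
          = {at(dock), have(k3), locked(d_store_kitchen), open(d_store_dock)}

== RESULT ==
["at(dock)", "have(k3)", "locked(d_store_kitchen)", "open(d_store_dock)"]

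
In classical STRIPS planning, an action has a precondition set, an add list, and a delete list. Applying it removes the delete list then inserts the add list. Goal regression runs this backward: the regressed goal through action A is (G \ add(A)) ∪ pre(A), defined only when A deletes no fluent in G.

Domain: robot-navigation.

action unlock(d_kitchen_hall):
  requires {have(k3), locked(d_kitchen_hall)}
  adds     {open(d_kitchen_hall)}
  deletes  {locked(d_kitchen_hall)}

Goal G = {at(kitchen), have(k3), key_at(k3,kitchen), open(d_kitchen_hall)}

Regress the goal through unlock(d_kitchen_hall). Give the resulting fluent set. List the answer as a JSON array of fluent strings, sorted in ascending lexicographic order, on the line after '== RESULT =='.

Regress:
  G ∩ del = {}  (empty — regression defined)
  G \ add = {at(kitchen), have(k3), key_at(k3,kitchen), open(d_kitchen_hall)} \ {open(d_kitchen_hall)} = {at(kitchen), have(k3), key_at(k3,kitchen)}
  ∪ pre   = {at(kitchen), have(k3), key_at(k3,kitchen)} ∪ {have(k3), locked(d_kitchen_hall)}
          = {at(kitchen), have(k3), key_at(k3,kitchen), locked(d_kitchen_hall)}

== RESULT ==
["at(kitchen)", "have(k3)", "key_at(k3,kitchen)", "locked(d_kitchen_hall)"]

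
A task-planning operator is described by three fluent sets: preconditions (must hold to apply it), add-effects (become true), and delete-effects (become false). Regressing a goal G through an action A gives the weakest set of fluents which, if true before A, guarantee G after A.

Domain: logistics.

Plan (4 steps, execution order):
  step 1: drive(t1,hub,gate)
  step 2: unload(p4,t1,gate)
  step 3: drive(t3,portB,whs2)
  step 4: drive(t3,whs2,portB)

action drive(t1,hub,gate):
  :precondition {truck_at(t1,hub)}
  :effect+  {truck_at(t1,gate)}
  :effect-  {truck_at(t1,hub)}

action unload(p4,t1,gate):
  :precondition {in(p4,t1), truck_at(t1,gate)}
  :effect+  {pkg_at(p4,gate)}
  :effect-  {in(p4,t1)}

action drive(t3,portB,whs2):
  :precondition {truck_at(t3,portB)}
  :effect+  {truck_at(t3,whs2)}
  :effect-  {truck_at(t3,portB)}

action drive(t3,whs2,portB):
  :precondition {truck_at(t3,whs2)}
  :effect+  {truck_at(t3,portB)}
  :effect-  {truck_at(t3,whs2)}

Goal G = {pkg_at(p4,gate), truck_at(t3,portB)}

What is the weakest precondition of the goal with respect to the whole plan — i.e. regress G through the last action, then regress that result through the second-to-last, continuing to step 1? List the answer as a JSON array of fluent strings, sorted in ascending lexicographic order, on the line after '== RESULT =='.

Regress step by step:
  through step 4 (drive(t3,whs2,portB)): drop {truck_at(t3,portB)}, keep {pkg_at(p4,gate)}, require {truck_at(t3,whs2)}
    → {pkg_at(p4,gate), truck_at(t3,whs2)}
  through step 3 (drive(t3,portB,whs2)): drop {truck_at(t3,whs2)}, keep {pkg_at(p4,gate)}, require {truck_at(t3,portB)}
    → {pkg_at(p4,gate), truck_at(t3,portB)}
  through step 2 (unload(p4,t1,gate)): drop {pkg_at(p4,gate)}, keep {truck_at(t3,portB)}, require {in(p4,t1), truck_at(t1,gate)}
    → {in(p4,t1), truck_at(t1,gate), truck_at(t3,portB)}
  through step 1 (drive(t1,hub,gate)): drop {truck_at(t1,gate)}, keep {in(p4,t1), truck_at(t3,portB)}, require {truck_at(t1,hub)}
    → {in(p4,t1), truck_at(t1,hub), truck_at(t3,portB)}

== RESULT ==
["in(p4,t1)", "truck_at(t1,hub)", "truck_at(t3,portB)"]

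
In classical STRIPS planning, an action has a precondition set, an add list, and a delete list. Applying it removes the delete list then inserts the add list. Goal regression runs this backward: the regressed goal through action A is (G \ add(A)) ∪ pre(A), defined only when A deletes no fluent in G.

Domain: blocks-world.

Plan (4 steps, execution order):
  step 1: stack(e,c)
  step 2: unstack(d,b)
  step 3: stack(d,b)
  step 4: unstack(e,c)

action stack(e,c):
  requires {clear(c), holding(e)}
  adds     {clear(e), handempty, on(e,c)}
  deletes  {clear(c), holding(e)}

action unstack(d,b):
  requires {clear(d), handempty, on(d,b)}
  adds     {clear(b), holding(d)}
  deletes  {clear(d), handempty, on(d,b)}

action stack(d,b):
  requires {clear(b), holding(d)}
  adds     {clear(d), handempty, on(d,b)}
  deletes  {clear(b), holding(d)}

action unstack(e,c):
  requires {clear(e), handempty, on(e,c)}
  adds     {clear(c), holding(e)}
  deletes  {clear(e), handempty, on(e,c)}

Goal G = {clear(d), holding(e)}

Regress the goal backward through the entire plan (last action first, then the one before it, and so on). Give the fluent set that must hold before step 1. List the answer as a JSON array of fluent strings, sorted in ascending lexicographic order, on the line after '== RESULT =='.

Regress step by step:
  through step 4 (unstack(e,c)): drop {holding(e)}, keep {clear(d)}, require {clear(e), handempty, on(e,c)}
    → {clear(d), clear(e), handempty, on(e,c)}
  through step 3 (stack(d,b)): drop {clear(d), handempty}, keep {clear(e), on(e,c)}, require {clear(b), holding(d)}
    → {clear(b), clear(e), holding(d), on(e,c)}
  through step 2 (unstack(d,b)): drop {clear(b), holding(d)}, keep {clear(e), on(e,c)}, require {clear(d), handempty, on(d,b)}
    → {clear(d), clear(e), handempty, on(d,b), on(e,c)}
  through step 1 (stack(e,c)): drop {clear(e), handempty, on(e,c)}, keep {clear(d), on(d,b)}, require {clear(c), holding(e)}
    → {clear(c), clear(d), holding(e), on(d,b)}

== RESULT ==
["clear(c)", "clear(d)", "holding(e)", "on(d,b)"]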